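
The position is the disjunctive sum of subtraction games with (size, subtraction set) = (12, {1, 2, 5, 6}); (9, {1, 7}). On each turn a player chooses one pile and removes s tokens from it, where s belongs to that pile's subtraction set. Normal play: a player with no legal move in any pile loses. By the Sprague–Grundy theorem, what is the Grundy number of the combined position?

3

Pile A, S = {1, 2, 5, 6}:
G(0) = 0
G(1) = mex{0} = 1
G(2) = mex{1,0} = 2
G(3) = mex{2,1} = 0
G(4) = mex{0,2} = 1
G(5) = mex{1,0,0} = 2
G(6) = mex{2,1,1,0} = 3
G(7) = mex{3,2,2,1} = 0
G(8) = mex{0,3,0,2} = 1
G(9) = mex{1,0,1,0} = 2
G(10) = mex{2,1,2,1} = 0
G(11) = mex{0,2,3,2} = 1
G(12) = mex{1,0,0,3} = 2
G_A(12) = 2.
Pile B, S = {1, 7}:
n : 0 1 2 3 4 5 6 7 8 9
G : 0 1 0 1 0 1 0 1 0 1
G_B(9) = 1.
Combined Grundy value = 2 ⊕ 1 = 3.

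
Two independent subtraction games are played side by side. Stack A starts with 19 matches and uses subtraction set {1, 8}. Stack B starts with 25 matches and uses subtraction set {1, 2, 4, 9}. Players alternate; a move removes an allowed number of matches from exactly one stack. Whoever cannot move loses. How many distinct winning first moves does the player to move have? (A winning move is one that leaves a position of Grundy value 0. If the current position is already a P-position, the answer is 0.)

Stack A, S = {1, 8}:
G(0) = 0
G(1) = mex{0} = 1
G(2) = mex{1} = 0
G(3) = mex{0} = 1
G(4) = mex{1} = 0
G(5) = mex{0} = 1
G(6) = mex{1} = 0
G(7) = mex{0} = 1
G(8) = mex{1,0} = 2
G(9) = mex{2,1} = 0
G(10) = mex{0,0} = 1
G(11) = mex{1,1} = 0
G(12) = mex{0,0} = 1
G(13) = mex{1,1} = 0
G(14) = mex{0,0} = 1
G(15) = mex{1,1} = 0
G(16) = mex{0,2} = 1
G(17) = mex{1,0} = 2
G(18) = mex{2,1} = 0
G(19) = mex{0,0} = 1
G_A(19) = 1.
Stack B, S = {1, 2, 4, 9}:
n :  0  1  2  3  4  5  6  7  8  9 10 11 12 13 14 15 16 17 18 19 20 21 22 23 24 25
G :  0  1  2  0  1  2  0  1  2  3  4  0  1  2  0  1  2  0  1  2  3  4  0  1  2  0
G_B(25) = 0.
Combined Grundy value = 1 ⊕ 0 = 1.
A winning move leaves total XOR = 0, i.e. changes one component's Grundy value g to g ⊕ X where X is the current total.
Stack A: need g' = 1⊕1 = 0. Options: 19−1→G=0, 19−8→G=0. Hits: 2.
Stack B: need g' = 0⊕1 = 1. Options: 25−1→G=2, 25−2→G=1, 25−4→G=4, 25−9→G=2. Hits: 1.

3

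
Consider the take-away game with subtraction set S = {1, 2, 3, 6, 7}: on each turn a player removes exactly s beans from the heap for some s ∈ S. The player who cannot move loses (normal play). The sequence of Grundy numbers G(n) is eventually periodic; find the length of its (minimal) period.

G(0) = 0
G(1) = mex{0} = 1
G(2) = mex{1,0} = 2
G(3) = mex{2,1,0} = 3
G(4) = mex{3,2,1} = 0
G(5) = mex{0,3,2} = 1
G(6) = mex{1,0,3,0} = 2
G(7) = mex{2,1,0,1,0} = 3
G(8) = mex{3,2,1,2,1} = 0
G(9) = mex{0,3,2,3,2} = 1
G(10) = mex{1,0,3,0,3} = 2
G(11) = mex{2,1,0,1,0} = 3
G(12) = mex{3,2,1,2,1} = 0
G(13) = mex{0,3,2,3,2} = 1
G(14) = mex{1,0,3,0,3} = 2
G(n+4) = G(n) holds for n = 0,…,6 (a full window of length max(S) = 7), so the sequence is purely periodic with period 4.

4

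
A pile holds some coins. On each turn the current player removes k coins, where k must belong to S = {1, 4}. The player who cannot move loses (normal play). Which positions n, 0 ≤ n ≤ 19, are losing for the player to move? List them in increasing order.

0, 2, 5, 7, 10, 12, 15, 17

G(0) = 0
G(1) = mex{0} = 1
G(2) = mex{1} = 0
G(3) = mex{0} = 1
G(4) = mex{1,0} = 2
G(5) = mex{2,1} = 0
G(6) = mex{0,0} = 1
G(7) = mex{1,1} = 0
G(8) = mex{0,2} = 1
G(9) = mex{1,0} = 2
G(10) = mex{2,1} = 0
G(11) = mex{0,0} = 1
G(12) = mex{1,1} = 0
G(13) = mex{0,2} = 1
G(14) = mex{1,0} = 2
G(15) = mex{2,1} = 0
G(16) = mex{0,0} = 1
G(17) = mex{1,1} = 0
G(18) = mex{0,2} = 1
G(19) = mex{1,0} = 2
P-positions are exactly the n with G(n) = 0.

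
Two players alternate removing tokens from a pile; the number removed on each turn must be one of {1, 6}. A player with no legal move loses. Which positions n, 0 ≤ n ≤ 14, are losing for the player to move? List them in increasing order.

0, 2, 4, 7, 9, 11, 14

G(0) = 0
G(1) = mex{0} = 1
G(2) = mex{1} = 0
G(3) = mex{0} = 1
G(4) = mex{1} = 0
G(5) = mex{0} = 1
G(6) = mex{1,0} = 2
G(7) = mex{2,1} = 0
G(8) = mex{0,0} = 1
G(9) = mex{1,1} = 0
G(10) = mex{0,0} = 1
G(11) = mex{1,1} = 0
G(12) = mex{0,2} = 1
G(13) = mex{1,0} = 2
G(14) = mex{2,1} = 0
P-positions are exactly the n with G(n) = 0.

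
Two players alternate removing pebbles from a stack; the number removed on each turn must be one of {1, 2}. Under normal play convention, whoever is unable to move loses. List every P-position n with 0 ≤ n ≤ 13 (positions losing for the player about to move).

0, 3, 6, 9, 12

G(0) = 0
G(1) = mex{0} = 1
G(2) = mex{1,0} = 2
G(3) = mex{2,1} = 0
G(4) = mex{0,2} = 1
G(5) = mex{1,0} = 2
G(6) = mex{2,1} = 0
G(7) = mex{0,2} = 1
G(8) = mex{1,0} = 2
G(9) = mex{2,1} = 0
G(10) = mex{0,2} = 1
G(11) = mex{1,0} = 2
G(12) = mex{2,1} = 0
G(13) = mex{0,2} = 1
P-positions are exactly the n with G(n) = 0.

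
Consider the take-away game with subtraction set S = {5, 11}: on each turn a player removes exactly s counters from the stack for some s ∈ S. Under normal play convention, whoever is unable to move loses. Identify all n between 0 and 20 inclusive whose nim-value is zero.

0, 1, 2, 3, 4, 10, 16, 17, 18, 19, 20

n :  0  1  2  3  4  5  6  7  8  9 10 11 12 13 14 15 16 17 18 19 20
G :  0  0  0  0  0  1  1  1  1  1  0  2  2  2  2  1  0  0  0  0  0
P-positions are exactly the n with G(n) = 0.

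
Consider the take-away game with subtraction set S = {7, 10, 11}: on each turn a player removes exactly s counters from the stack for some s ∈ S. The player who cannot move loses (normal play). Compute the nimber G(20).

0

n :  0  1  2  3  4  5  6  7  8  9 10 11 12 13 14 15 16 17 18 19 20
G :  0  0  0  0  0  0  0  1  1  1  1  1  1  1  2  2  2  2  0  0  0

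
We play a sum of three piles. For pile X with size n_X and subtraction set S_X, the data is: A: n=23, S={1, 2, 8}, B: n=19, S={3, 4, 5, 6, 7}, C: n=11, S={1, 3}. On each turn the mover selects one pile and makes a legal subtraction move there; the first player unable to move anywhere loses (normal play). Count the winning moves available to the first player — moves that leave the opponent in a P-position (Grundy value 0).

Pile A, S = {1, 2, 8}:
n :  0  1  2  3  4  5  6  7  8  9 10 11 12 13 14 15 16 17 18 19 20 21 22 23
G :  0  1  2  0  1  2  0  1  2  0  1  2  0  1  2  0  1  2  0  1  2  0  1  2
G_A(23) = 2.
Pile B, S = {3, 4, 5, 6, 7}:
n :  0  1  2  3  4  5  6  7  8  9 10 11 12 13 14 15 16 17 18 19
G :  0  0  0  1  1  1  2  2  2  3  0  0  0  1  1  1  2  2  2  3
G_B(19) = 3.
Pile C, S = {1, 3}:
G(0) = 0
G(1) = mex{0} = 1
G(2) = mex{1} = 0
G(3) = mex{0,0} = 1
G(4) = mex{1,1} = 0
G(5) = mex{0,0} = 1
G(6) = mex{1,1} = 0
G(7) = mex{0,0} = 1
G(8) = mex{1,1} = 0
G(9) = mex{0,0} = 1
G(10) = mex{1,1} = 0
G(11) = mex{0,0} = 1
G_C(11) = 1.
Combined Grundy value = 2 ⊕ 3 ⊕ 1 = 0.
A winning move leaves total XOR = 0, i.e. changes one component's Grundy value g to g ⊕ X where X is the current total.
Pile A: target g' = 2⊕0 = 2, but every legal move changes the Grundy value (mex property), so 0 moves.
Pile B: target g' = 3⊕0 = 3, but every legal move changes the Grundy value (mex property), so 0 moves.
Pile C: target g' = 1⊕0 = 1, but every legal move changes the Grundy value (mex property), so 0 moves.

0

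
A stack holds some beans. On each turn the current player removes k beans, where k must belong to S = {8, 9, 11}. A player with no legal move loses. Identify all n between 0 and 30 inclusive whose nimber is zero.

n :  0  1  2  3  4  5  6  7  8  9 10 11 12 13 14 15 16 17 18 19 20 21 22 23 24 25 26 27 28 29 30
G :  0  0  0  0  0  0  0  0  1  1  1  1  1  1  1  1  2  2  2  0  0  0  0  0  0  0  0  1  1  1  1
P-positions are exactly the n with G(n) = 0.

0, 1, 2, 3, 4, 5, 6, 7, 19, 20, 21, 22, 23, 24, 25, 26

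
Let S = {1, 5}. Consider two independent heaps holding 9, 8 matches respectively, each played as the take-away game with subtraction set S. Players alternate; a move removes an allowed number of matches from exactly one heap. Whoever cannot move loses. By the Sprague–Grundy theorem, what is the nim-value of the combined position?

All heaps use S = {1, 5}:
n : 0 1 2 3 4 5 6 7 8 9
G : 0 1 0 1 0 1 0 1 0 1
Heap A: G(9) = 1.
Heap B: G(8) = 0.
Combined Grundy value = 1 ⊕ 0 = 1.

1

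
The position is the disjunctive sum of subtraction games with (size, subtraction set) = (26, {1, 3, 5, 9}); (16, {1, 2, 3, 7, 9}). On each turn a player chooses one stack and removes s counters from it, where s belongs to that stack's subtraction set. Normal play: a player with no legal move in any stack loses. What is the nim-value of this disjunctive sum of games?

Stack A, S = {1, 3, 5, 9}:
G(0) = 0
G(1) = mex{0} = 1
G(2) = mex{1} = 0
G(3) = mex{0,0} = 1
G(4) = mex{1,1} = 0
G(5) = mex{0,0,0} = 1
G(6) = mex{1,1,1} = 0
G(7) = mex{0,0,0} = 1
G(8) = mex{1,1,1} = 0
G(9) = mex{0,0,0,0} = 1
G(10) = mex{1,1,1,1} = 0
G(11) = mex{0,0,0,0} = 1
G(12) = mex{1,1,1,1} = 0
G(13) = mex{0,0,0,0} = 1
G(14) = mex{1,1,1,1} = 0
G(15) = mex{0,0,0,0} = 1
G(16) = mex{1,1,1,1} = 0
G(17) = mex{0,0,0,0} = 1
G(18) = mex{1,1,1,1} = 0
G(19) = mex{0,0,0,0} = 1
G(20) = mex{1,1,1,1} = 0
G(21) = mex{0,0,0,0} = 1
G(22) = mex{1,1,1,1} = 0
G(23) = mex{0,0,0,0} = 1
G(24) = mex{1,1,1,1} = 0
G(25) = mex{0,0,0,0} = 1
G(26) = mex{1,1,1,1} = 0
G_A(26) = 0.
Stack B, S = {1, 2, 3, 7, 9}:
G(0) = 0
G(1) = mex{0} = 1
G(2) = mex{1,0} = 2
G(3) = mex{2,1,0} = 3
G(4) = mex{3,2,1} = 0
G(5) = mex{0,3,2} = 1
G(6) = mex{1,0,3} = 2
G(7) = mex{2,1,0,0} = 3
G(8) = mex{3,2,1,1} = 0
G(9) = mex{0,3,2,2,0} = 1
G(10) = mex{1,0,3,3,1} = 2
G(11) = mex{2,1,0,0,2} = 3
G(12) = mex{3,2,1,1,3} = 0
G(13) = mex{0,3,2,2,0} = 1
G(14) = mex{1,0,3,3,1} = 2
G(15) = mex{2,1,0,0,2} = 3
G(16) = mex{3,2,1,1,3} = 0
G_B(16) = 0.
Combined Grundy value = 0 ⊕ 0 = 0.

0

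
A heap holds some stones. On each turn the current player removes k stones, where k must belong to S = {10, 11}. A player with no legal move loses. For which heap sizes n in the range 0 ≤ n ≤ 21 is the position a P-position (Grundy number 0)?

G(0) = 0
G(1) = mex{} = 0
G(2) = mex{} = 0
G(3) = mex{} = 0
G(4) = mex{} = 0
G(5) = mex{} = 0
G(6) = mex{} = 0
G(7) = mex{} = 0
G(8) = mex{} = 0
G(9) = mex{} = 0
G(10) = mex{0} = 1
G(11) = mex{0,0} = 1
G(12) = mex{0,0} = 1
G(13) = mex{0,0} = 1
G(14) = mex{0,0} = 1
G(15) = mex{0,0} = 1
G(16) = mex{0,0} = 1
G(17) = mex{0,0} = 1
G(18) = mex{0,0} = 1
G(19) = mex{0,0} = 1
G(20) = mex{1,0} = 2
G(21) = mex{1,1} = 0
P-positions are exactly the n with G(n) = 0.

0, 1, 2, 3, 4, 5, 6, 7, 8, 9, 21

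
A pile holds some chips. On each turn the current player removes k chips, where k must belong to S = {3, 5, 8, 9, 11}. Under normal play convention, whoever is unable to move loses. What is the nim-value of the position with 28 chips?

n :  0  1  2  3  4  5  6  7  8  9 10 11 12 13 14 15 16 17 18 19 20 21 22 23 24 25 26 27 28
G :  0  0  0  1  1  1  2  2  2  3  3  3  4  4  0  0  0  1  1  1  2  2  2  3  3  3  4  4  0

0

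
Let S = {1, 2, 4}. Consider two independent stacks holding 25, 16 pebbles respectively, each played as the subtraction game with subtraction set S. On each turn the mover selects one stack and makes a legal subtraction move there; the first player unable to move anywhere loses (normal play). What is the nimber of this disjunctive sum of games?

0

All stacks use S = {1, 2, 4}:
n :  0  1  2  3  4  5  6  7  8  9 10 11 12 13 14 15 16 17 18 19 20 21 22 23 24 25
G :  0  1  2  0  1  2  0  1  2  0  1  2  0  1  2  0  1  2  0  1  2  0  1  2  0  1
Stack A: G(25) = 1.
Stack B: G(16) = 1.
Combined Grundy value = 1 ⊕ 1 = 0.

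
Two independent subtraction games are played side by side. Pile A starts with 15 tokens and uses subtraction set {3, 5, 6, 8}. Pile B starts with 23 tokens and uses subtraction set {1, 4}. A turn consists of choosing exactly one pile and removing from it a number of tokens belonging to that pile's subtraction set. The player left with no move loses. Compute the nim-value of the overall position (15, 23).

0

Pile A, S = {3, 5, 6, 8}:
G(0) = 0
G(1) = mex{} = 0
G(2) = mex{} = 0
G(3) = mex{0} = 1
G(4) = mex{0} = 1
G(5) = mex{0,0} = 1
G(6) = mex{1,0,0} = 2
G(7) = mex{1,0,0} = 2
G(8) = mex{1,1,0,0} = 2
G(9) = mex{2,1,1,0} = 3
G(10) = mex{2,1,1,0} = 3
G(11) = mex{2,2,1,1} = 0
G(12) = mex{3,2,2,1} = 0
G(13) = mex{3,2,2,1} = 0
G(14) = mex{0,3,2,2} = 1
G(15) = mex{0,3,3,2} = 1
G_A(15) = 1.
Pile B, S = {1, 4}:
G(0) = 0
G(1) = mex{0} = 1
G(2) = mex{1} = 0
G(3) = mex{0} = 1
G(4) = mex{1,0} = 2
G(5) = mex{2,1} = 0
G(6) = mex{0,0} = 1
G(7) = mex{1,1} = 0
G(8) = mex{0,2} = 1
G(9) = mex{1,0} = 2
G(10) = mex{2,1} = 0
G(11) = mex{0,0} = 1
G(12) = mex{1,1} = 0
G(13) = mex{0,2} = 1
G(14) = mex{1,0} = 2
G(15) = mex{2,1} = 0
G(16) = mex{0,0} = 1
G(17) = mex{1,1} = 0
G(18) = mex{0,2} = 1
G(19) = mex{1,0} = 2
G(20) = mex{2,1} = 0
G(21) = mex{0,0} = 1
G(22) = mex{1,1} = 0
G(23) = mex{0,2} = 1
G_B(23) = 1.
Combined Grundy value = 1 ⊕ 1 = 0.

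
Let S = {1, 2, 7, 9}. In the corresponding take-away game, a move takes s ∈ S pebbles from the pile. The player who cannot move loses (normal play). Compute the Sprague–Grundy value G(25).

n :  0  1  2  3  4  5  6  7  8  9 10 11 12 13 14 15 16 17 18 19 20 21 22 23 24 25
G :  0  1  2  0  1  2  0  1  2  3  4  0  1  2  0  1  2  0  1  2  3  4  0  1  2  0

0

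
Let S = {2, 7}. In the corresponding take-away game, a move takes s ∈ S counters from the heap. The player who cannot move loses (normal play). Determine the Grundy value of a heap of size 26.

G(0) = 0
G(1) = mex{} = 0
G(2) = mex{0} = 1
G(3) = mex{0} = 1
G(4) = mex{1} = 0
G(5) = mex{1} = 0
G(6) = mex{0} = 1
G(7) = mex{0,0} = 1
G(8) = mex{1,0} = 2
G(9) = mex{1,1} = 0
G(10) = mex{2,1} = 0
G(11) = mex{0,0} = 1
G(12) = mex{0,0} = 1
G(13) = mex{1,1} = 0
G(14) = mex{1,1} = 0
G(15) = mex{0,2} = 1
G(16) = mex{0,0} = 1
G(17) = mex{1,0} = 2
G(18) = mex{1,1} = 0
G(19) = mex{2,1} = 0
G(20) = mex{0,0} = 1
G(21) = mex{0,0} = 1
G(22) = mex{1,1} = 0
G(23) = mex{1,1} = 0
G(24) = mex{0,2} = 1
G(25) = mex{0,0} = 1
G(26) = mex{1,0} = 2

2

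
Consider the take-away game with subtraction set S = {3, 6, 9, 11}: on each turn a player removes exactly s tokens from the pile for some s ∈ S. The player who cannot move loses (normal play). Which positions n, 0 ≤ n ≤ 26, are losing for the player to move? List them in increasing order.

n :  0  1  2  3  4  5  6  7  8  9 10 11 12 13 14 15 16 17 18 19 20 21 22 23 24 25 26
G :  0  0  0  1  1  1  2  2  2  3  3  3  4  4  0  0  0  1  1  1  2  2  2  3  3  3  4
P-positions are exactly the n with G(n) = 0.

0, 1, 2, 14, 15, 16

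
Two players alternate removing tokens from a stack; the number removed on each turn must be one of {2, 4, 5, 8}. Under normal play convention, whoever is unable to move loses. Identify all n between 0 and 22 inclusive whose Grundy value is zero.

0, 1, 7, 10, 13, 16, 19, 22

n :  0  1  2  3  4  5  6  7  8  9 10 11 12 13 14 15 16 17 18 19 20 21 22
G :  0  0  1  1  2  2  3  0  4  1  0  2  1  0  2  1  0  2  1  0  2  1  0
P-positions are exactly the n with G(n) = 0.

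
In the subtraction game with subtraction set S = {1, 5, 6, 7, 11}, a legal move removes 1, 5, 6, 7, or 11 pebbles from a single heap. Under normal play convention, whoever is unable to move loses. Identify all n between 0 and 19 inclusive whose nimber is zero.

0, 2, 4, 12, 14, 16

n :  0  1  2  3  4  5  6  7  8  9 10 11 12 13 14 15 16 17 18 19
G :  0  1  0  1  0  1  2  3  2  3  2  3  0  1  0  1  0  1  2  3
P-positions are exactly the n with G(n) = 0.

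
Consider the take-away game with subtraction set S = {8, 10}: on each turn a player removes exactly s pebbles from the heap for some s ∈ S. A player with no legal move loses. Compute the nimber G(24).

G(0) = 0
G(1) = mex{} = 0
G(2) = mex{} = 0
G(3) = mex{} = 0
G(4) = mex{} = 0
G(5) = mex{} = 0
G(6) = mex{} = 0
G(7) = mex{} = 0
G(8) = mex{0} = 1
G(9) = mex{0} = 1
G(10) = mex{0,0} = 1
G(11) = mex{0,0} = 1
G(12) = mex{0,0} = 1
G(13) = mex{0,0} = 1
G(14) = mex{0,0} = 1
G(15) = mex{0,0} = 1
G(16) = mex{1,0} = 2
G(17) = mex{1,0} = 2
G(18) = mex{1,1} = 0
G(19) = mex{1,1} = 0
G(20) = mex{1,1} = 0
G(21) = mex{1,1} = 0
G(22) = mex{1,1} = 0
G(23) = mex{1,1} = 0
G(24) = mex{2,1} = 0

0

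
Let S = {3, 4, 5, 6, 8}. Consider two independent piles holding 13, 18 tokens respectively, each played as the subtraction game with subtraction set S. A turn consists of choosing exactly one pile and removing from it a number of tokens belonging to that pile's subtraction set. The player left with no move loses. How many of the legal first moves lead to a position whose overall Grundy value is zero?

All piles use S = {3, 4, 5, 6, 8}:
n :  0  1  2  3  4  5  6  7  8  9 10 11 12 13 14 15 16 17 18
G :  0  0  0  1  1  1  2  2  2  3  3  0  0  0  1  1  1  2  2
Pile A: G(13) = 0.
Pile B: G(18) = 2.
Combined Grundy value = 0 ⊕ 2 = 2.
A winning move leaves total XOR = 0, i.e. changes one component's Grundy value g to g ⊕ X where X is the current total.
Pile A: need g' = 0⊕2 = 2. Options: 13−3→G=3, 13−4→G=3, 13−5→G=2, 13−6→G=2, 13−8→G=1. Hits: 2.
Pile B: need g' = 2⊕2 = 0. Options: 18−3→G=1, 18−4→G=1, 18−5→G=0, 18−6→G=0, 18−8→G=3. Hits: 2.

4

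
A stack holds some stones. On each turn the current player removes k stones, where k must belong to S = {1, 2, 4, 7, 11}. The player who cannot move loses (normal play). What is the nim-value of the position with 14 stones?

n :  0  1  2  3  4  5  6  7  8  9 10 11 12 13 14
G :  0  1  2  0  1  2  0  1  2  0  1  2  0  1  2

2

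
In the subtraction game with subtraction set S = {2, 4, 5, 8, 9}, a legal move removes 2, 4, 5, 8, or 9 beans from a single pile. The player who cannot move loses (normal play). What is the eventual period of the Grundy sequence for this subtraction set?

13

n :  0  1  2  3  4  5  6  7  8  9 10 11 12 13 14 15 16 17 18 19 20 21 22 23 24 25 26 27
G :  0  0  1  1  2  2  3  0  4  1  5  2  3  0  0  1  1  2  2  3  0  4  1  5  2  3  0  0
G(n+13) = G(n) holds for n = 0,…,8 (a full window of length max(S) = 9), so the sequence is purely periodic with period 13.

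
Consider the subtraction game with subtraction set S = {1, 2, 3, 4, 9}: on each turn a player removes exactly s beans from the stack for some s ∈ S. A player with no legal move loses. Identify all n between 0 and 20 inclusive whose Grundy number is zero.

0, 5, 10, 15, 20

n :  0  1  2  3  4  5  6  7  8  9 10 11 12 13 14 15 16 17 18 19 20
G :  0  1  2  3  4  0  1  2  3  4  0  1  2  3  4  0  1  2  3  4  0
P-positions are exactly the n with G(n) = 0.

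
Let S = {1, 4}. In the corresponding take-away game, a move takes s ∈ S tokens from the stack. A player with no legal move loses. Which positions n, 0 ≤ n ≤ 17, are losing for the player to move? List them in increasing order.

0, 2, 5, 7, 10, 12, 15, 17

G(0) = 0
G(1) = mex{0} = 1
G(2) = mex{1} = 0
G(3) = mex{0} = 1
G(4) = mex{1,0} = 2
G(5) = mex{2,1} = 0
G(6) = mex{0,0} = 1
G(7) = mex{1,1} = 0
G(8) = mex{0,2} = 1
G(9) = mex{1,0} = 2
G(10) = mex{2,1} = 0
G(11) = mex{0,0} = 1
G(12) = mex{1,1} = 0
G(13) = mex{0,2} = 1
G(14) = mex{1,0} = 2
G(15) = mex{2,1} = 0
G(16) = mex{0,0} = 1
G(17) = mex{1,1} = 0
P-positions are exactly the n with G(n) = 0.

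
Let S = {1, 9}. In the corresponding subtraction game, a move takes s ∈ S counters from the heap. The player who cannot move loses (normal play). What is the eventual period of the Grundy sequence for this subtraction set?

G(0) = 0
G(1) = mex{0} = 1
G(2) = mex{1} = 0
G(3) = mex{0} = 1
G(4) = mex{1} = 0
G(5) = mex{0} = 1
G(6) = mex{1} = 0
G(7) = mex{0} = 1
G(8) = mex{1} = 0
G(9) = mex{0,0} = 1
G(10) = mex{1,1} = 0
G(11) = mex{0,0} = 1
G(12) = mex{1,1} = 0
G(13) = mex{0,0} = 1
G(14) = mex{1,1} = 0
G(n+2) = G(n) holds for n = 0,…,8 (a full window of length max(S) = 9), so the sequence is purely periodic with period 2.

2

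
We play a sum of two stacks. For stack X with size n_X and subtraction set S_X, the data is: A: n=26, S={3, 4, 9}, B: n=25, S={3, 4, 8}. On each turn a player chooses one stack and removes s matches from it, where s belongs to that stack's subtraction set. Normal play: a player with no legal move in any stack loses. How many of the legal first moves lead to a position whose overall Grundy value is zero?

Stack A, S = {3, 4, 9}:
G(0) = 0
G(1) = mex{} = 0
G(2) = mex{} = 0
G(3) = mex{0} = 1
G(4) = mex{0,0} = 1
G(5) = mex{0,0} = 1
G(6) = mex{1,0} = 2
G(7) = mex{1,1} = 0
G(8) = mex{1,1} = 0
G(9) = mex{2,1,0} = 3
G(10) = mex{0,2,0} = 1
G(11) = mex{0,0,0} = 1
G(12) = mex{3,0,1} = 2
G(13) = mex{1,3,1} = 0
G(14) = mex{1,1,1} = 0
G(15) = mex{2,1,2} = 0
G(16) = mex{0,2,0} = 1
G(17) = mex{0,0,0} = 1
G(18) = mex{0,0,3} = 1
G(19) = mex{1,0,1} = 2
G(20) = mex{1,1,1} = 0
G(21) = mex{1,1,2} = 0
G(22) = mex{2,1,0} = 3
G(23) = mex{0,2,0} = 1
G(24) = mex{0,0,0} = 1
G(25) = mex{3,0,1} = 2
G(26) = mex{1,3,1} = 0
G_A(26) = 0.
Stack B, S = {3, 4, 8}:
G(0) = 0
G(1) = mex{} = 0
G(2) = mex{} = 0
G(3) = mex{0} = 1
G(4) = mex{0,0} = 1
G(5) = mex{0,0} = 1
G(6) = mex{1,0} = 2
G(7) = mex{1,1} = 0
G(8) = mex{1,1,0} = 2
G(9) = mex{2,1,0} = 3
G(10) = mex{0,2,0} = 1
G(11) = mex{2,0,1} = 3
G(12) = mex{3,2,1} = 0
G(13) = mex{1,3,1} = 0
G(14) = mex{3,1,2} = 0
G(15) = mex{0,3,0} = 1
G(16) = mex{0,0,2} = 1
G(17) = mex{0,0,3} = 1
G(18) = mex{1,0,1} = 2
G(19) = mex{1,1,3} = 0
G(20) = mex{1,1,0} = 2
G(21) = mex{2,1,0} = 3
G(22) = mex{0,2,0} = 1
G(23) = mex{2,0,1} = 3
G(24) = mex{3,2,1} = 0
G(25) = mex{1,3,1} = 0
G_B(25) = 0.
Combined Grundy value = 0 ⊕ 0 = 0.
A winning move leaves total XOR = 0, i.e. changes one component's Grundy value g to g ⊕ X where X is the current total.
Stack A: target g' = 0⊕0 = 0, but every legal move changes the Grundy value (mex property), so 0 moves.
Stack B: target g' = 0⊕0 = 0, but every legal move changes the Grundy value (mex property), so 0 moves.

0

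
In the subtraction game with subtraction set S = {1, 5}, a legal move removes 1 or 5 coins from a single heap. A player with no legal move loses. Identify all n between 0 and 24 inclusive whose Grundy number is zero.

n :  0  1  2  3  4  5  6  7  8  9 10 11 12 13 14 15 16 17 18 19 20 21 22 23 24
G :  0  1  0  1  0  1  0  1  0  1  0  1  0  1  0  1  0  1  0  1  0  1  0  1  0
P-positions are exactly the n with G(n) = 0.

0, 2, 4, 6, 8, 10, 12, 14, 16, 18, 20, 22, 24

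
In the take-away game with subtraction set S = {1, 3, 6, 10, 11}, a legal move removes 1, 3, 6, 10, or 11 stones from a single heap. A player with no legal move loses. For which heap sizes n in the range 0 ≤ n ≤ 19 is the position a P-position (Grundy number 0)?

G(0) = 0
G(1) = mex{0} = 1
G(2) = mex{1} = 0
G(3) = mex{0,0} = 1
G(4) = mex{1,1} = 0
G(5) = mex{0,0} = 1
G(6) = mex{1,1,0} = 2
G(7) = mex{2,0,1} = 3
G(8) = mex{3,1,0} = 2
G(9) = mex{2,2,1} = 0
G(10) = mex{0,3,0,0} = 1
G(11) = mex{1,2,1,1,0} = 3
G(12) = mex{3,0,2,0,1} = 4
G(13) = mex{4,1,3,1,0} = 2
G(14) = mex{2,3,2,0,1} = 4
G(15) = mex{4,4,0,1,0} = 2
G(16) = mex{2,2,1,2,1} = 0
G(17) = mex{0,4,3,3,2} = 1
G(18) = mex{1,2,4,2,3} = 0
G(19) = mex{0,0,2,0,2} = 1
P-positions are exactly the n with G(n) = 0.

0, 2, 4, 9, 16, 18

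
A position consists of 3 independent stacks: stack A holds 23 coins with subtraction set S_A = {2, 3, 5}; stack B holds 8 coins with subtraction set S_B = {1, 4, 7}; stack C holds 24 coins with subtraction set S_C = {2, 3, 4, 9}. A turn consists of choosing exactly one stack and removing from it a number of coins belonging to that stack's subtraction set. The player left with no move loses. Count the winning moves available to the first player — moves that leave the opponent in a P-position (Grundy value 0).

Stack A, S = {2, 3, 5}:
G(0) = 0
G(1) = mex{} = 0
G(2) = mex{0} = 1
G(3) = mex{0,0} = 1
G(4) = mex{1,0} = 2
G(5) = mex{1,1,0} = 2
G(6) = mex{2,1,0} = 3
G(7) = mex{2,2,1} = 0
G(8) = mex{3,2,1} = 0
G(9) = mex{0,3,2} = 1
G(10) = mex{0,0,2} = 1
G(11) = mex{1,0,3} = 2
G(12) = mex{1,1,0} = 2
G(13) = mex{2,1,0} = 3
G(14) = mex{2,2,1} = 0
G(15) = mex{3,2,1} = 0
G(16) = mex{0,3,2} = 1
G(17) = mex{0,0,2} = 1
G(18) = mex{1,0,3} = 2
G(19) = mex{1,1,0} = 2
G(20) = mex{2,1,0} = 3
G(21) = mex{2,2,1} = 0
G(22) = mex{3,2,1} = 0
G(23) = mex{0,3,2} = 1
G_A(23) = 1.
Stack B, S = {1, 4, 7}:
n : 0 1 2 3 4 5 6 7 8
G : 0 1 0 1 2 0 1 2 0
G_B(8) = 0.
Stack C, S = {2, 3, 4, 9}:
n :  0  1  2  3  4  5  6  7  8  9 10 11 12 13 14 15 16 17 18 19 20 21 22 23 24
G :  0  0  1  1  2  2  0  0  1  1  2  2  0  0  1  1  2  2  0  0  1  1  2  2  0
G_C(24) = 0.
Combined Grundy value = 1 ⊕ 0 ⊕ 0 = 1.
A winning move leaves total XOR = 0, i.e. changes one component's Grundy value g to g ⊕ X where X is the current total.
Stack A: need g' = 1⊕1 = 0. Options: 23−2→G=0, 23−3→G=3, 23−5→G=2. Hits: 1.
Stack B: need g' = 0⊕1 = 1. Options: 8−1→G=2, 8−4→G=2, 8−7→G=1. Hits: 1.
Stack C: need g' = 0⊕1 = 1. Options: 24−2→G=2, 24−3→G=1, 24−4→G=1, 24−9→G=1. Hits: 3.

5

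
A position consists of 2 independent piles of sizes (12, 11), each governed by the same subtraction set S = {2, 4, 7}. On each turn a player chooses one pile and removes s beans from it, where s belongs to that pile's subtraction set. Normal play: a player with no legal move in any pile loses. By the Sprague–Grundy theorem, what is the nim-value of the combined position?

All piles use S = {2, 4, 7}:
n :  0  1  2  3  4  5  6  7  8  9 10 11 12
G :  0  0  1  1  2  2  0  3  1  0  2  1  0
Pile A: G(12) = 0.
Pile B: G(11) = 1.
Combined Grundy value = 0 ⊕ 1 = 1.

1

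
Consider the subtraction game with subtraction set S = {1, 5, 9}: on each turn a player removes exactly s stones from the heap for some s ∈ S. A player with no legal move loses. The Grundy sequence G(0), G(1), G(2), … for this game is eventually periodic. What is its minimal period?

2

G(0) = 0
G(1) = mex{0} = 1
G(2) = mex{1} = 0
G(3) = mex{0} = 1
G(4) = mex{1} = 0
G(5) = mex{0,0} = 1
G(6) = mex{1,1} = 0
G(7) = mex{0,0} = 1
G(8) = mex{1,1} = 0
G(9) = mex{0,0,0} = 1
G(10) = mex{1,1,1} = 0
G(11) = mex{0,0,0} = 1
G(12) = mex{1,1,1} = 0
G(13) = mex{0,0,0} = 1
G(14) = mex{1,1,1} = 0
G(n+2) = G(n) holds for n = 0,…,8 (a full window of length max(S) = 9), so the sequence is purely periodic with period 2.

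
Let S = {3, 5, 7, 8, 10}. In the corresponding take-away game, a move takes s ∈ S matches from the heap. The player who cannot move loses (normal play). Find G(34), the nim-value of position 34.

2

n :  0  1  2  3  4  5  6  7  8  9 10 11 12 13 14 15 16 17 18 19 20 21 22 23 24 25 26 27 28 29 30 31 32 33 34
G :  0  0  0  1  1  1  2  2  2  3  3  3  4  0  0  0  1  1  1  2  2  2  3  3  3  4  0  0  0  1  1  1  2  2  2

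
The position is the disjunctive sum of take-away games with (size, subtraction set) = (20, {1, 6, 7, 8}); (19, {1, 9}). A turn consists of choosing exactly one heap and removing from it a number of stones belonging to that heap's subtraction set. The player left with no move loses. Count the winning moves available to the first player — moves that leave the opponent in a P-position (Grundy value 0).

Heap A, S = {1, 6, 7, 8}:
G(0) = 0
G(1) = mex{0} = 1
G(2) = mex{1} = 0
G(3) = mex{0} = 1
G(4) = mex{1} = 0
G(5) = mex{0} = 1
G(6) = mex{1,0} = 2
G(7) = mex{2,1,0} = 3
G(8) = mex{3,0,1,0} = 2
G(9) = mex{2,1,0,1} = 3
G(10) = mex{3,0,1,0} = 2
G(11) = mex{2,1,0,1} = 3
G(12) = mex{3,2,1,0} = 4
G(13) = mex{4,3,2,1} = 0
G(14) = mex{0,2,3,2} = 1
G(15) = mex{1,3,2,3} = 0
G(16) = mex{0,2,3,2} = 1
G(17) = mex{1,3,2,3} = 0
G(18) = mex{0,4,3,2} = 1
G(19) = mex{1,0,4,3} = 2
G(20) = mex{2,1,0,4} = 3
G_A(20) = 3.
Heap B, S = {1, 9}:
G(0) = 0
G(1) = mex{0} = 1
G(2) = mex{1} = 0
G(3) = mex{0} = 1
G(4) = mex{1} = 0
G(5) = mex{0} = 1
G(6) = mex{1} = 0
G(7) = mex{0} = 1
G(8) = mex{1} = 0
G(9) = mex{0,0} = 1
G(10) = mex{1,1} = 0
G(11) = mex{0,0} = 1
G(12) = mex{1,1} = 0
G(13) = mex{0,0} = 1
G(14) = mex{1,1} = 0
G(15) = mex{0,0} = 1
G(16) = mex{1,1} = 0
G(17) = mex{0,0} = 1
G(18) = mex{1,1} = 0
G(19) = mex{0,0} = 1
G_B(19) = 1.
Combined Grundy value = 3 ⊕ 1 = 2.
A winning move leaves total XOR = 0, i.e. changes one component's Grundy value g to g ⊕ X where X is the current total.
Heap A: need g' = 3⊕2 = 1. Options: 20−1→G=2, 20−6→G=1, 20−7→G=0, 20−8→G=4. Hits: 1.
Heap B: need g' = 1⊕2 = 3. Options: 19−1→G=0, 19−9→G=0. Hits: 0.

1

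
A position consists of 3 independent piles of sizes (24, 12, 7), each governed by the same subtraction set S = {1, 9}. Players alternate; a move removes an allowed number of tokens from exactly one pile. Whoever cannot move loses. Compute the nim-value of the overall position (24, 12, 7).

All piles use S = {1, 9}:
G(0) = 0
G(1) = mex{0} = 1
G(2) = mex{1} = 0
G(3) = mex{0} = 1
G(4) = mex{1} = 0
G(5) = mex{0} = 1
G(6) = mex{1} = 0
G(7) = mex{0} = 1
G(8) = mex{1} = 0
G(9) = mex{0,0} = 1
G(10) = mex{1,1} = 0
G(11) = mex{0,0} = 1
G(12) = mex{1,1} = 0
G(13) = mex{0,0} = 1
G(14) = mex{1,1} = 0
G(15) = mex{0,0} = 1
G(16) = mex{1,1} = 0
G(17) = mex{0,0} = 1
G(18) = mex{1,1} = 0
G(19) = mex{0,0} = 1
G(20) = mex{1,1} = 0
G(21) = mex{0,0} = 1
G(22) = mex{1,1} = 0
G(23) = mex{0,0} = 1
G(24) = mex{1,1} = 0
Pile A: G(24) = 0.
Pile B: G(12) = 0.
Pile C: G(7) = 1.
Combined Grundy value = 0 ⊕ 0 ⊕ 1 = 1.

1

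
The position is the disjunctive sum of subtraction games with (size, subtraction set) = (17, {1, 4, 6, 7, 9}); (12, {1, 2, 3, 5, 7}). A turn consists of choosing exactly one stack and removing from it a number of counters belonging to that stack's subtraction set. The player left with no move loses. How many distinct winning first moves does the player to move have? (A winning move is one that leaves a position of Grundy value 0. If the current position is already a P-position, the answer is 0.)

3

Stack A, S = {1, 4, 6, 7, 9}:
G(0) = 0
G(1) = mex{0} = 1
G(2) = mex{1} = 0
G(3) = mex{0} = 1
G(4) = mex{1,0} = 2
G(5) = mex{2,1} = 0
G(6) = mex{0,0,0} = 1
G(7) = mex{1,1,1,0} = 2
G(8) = mex{2,2,0,1} = 3
G(9) = mex{3,0,1,0,0} = 2
G(10) = mex{2,1,2,1,1} = 0
G(11) = mex{0,2,0,2,0} = 1
G(12) = mex{1,3,1,0,1} = 2
G(13) = mex{2,2,2,1,2} = 0
G(14) = mex{0,0,3,2,0} = 1
G(15) = mex{1,1,2,3,1} = 0
G(16) = mex{0,2,0,2,2} = 1
G(17) = mex{1,0,1,0,3} = 2
G_A(17) = 2.
Stack B, S = {1, 2, 3, 5, 7}:
G(0) = 0
G(1) = mex{0} = 1
G(2) = mex{1,0} = 2
G(3) = mex{2,1,0} = 3
G(4) = mex{3,2,1} = 0
G(5) = mex{0,3,2,0} = 1
G(6) = mex{1,0,3,1} = 2
G(7) = mex{2,1,0,2,0} = 3
G(8) = mex{3,2,1,3,1} = 0
G(9) = mex{0,3,2,0,2} = 1
G(10) = mex{1,0,3,1,3} = 2
G(11) = mex{2,1,0,2,0} = 3
G(12) = mex{3,2,1,3,1} = 0
G_B(12) = 0.
Combined Grundy value = 2 ⊕ 0 = 2.
A winning move leaves total XOR = 0, i.e. changes one component's Grundy value g to g ⊕ X where X is the current total.
Stack A: need g' = 2⊕2 = 0. Options: 17−1→G=1, 17−4→G=0, 17−6→G=1, 17−7→G=0, 17−9→G=3. Hits: 2.
Stack B: need g' = 0⊕2 = 2. Options: 12−1→G=3, 12−2→G=2, 12−3→G=1, 12−5→G=3, 12−7→G=1. Hits: 1.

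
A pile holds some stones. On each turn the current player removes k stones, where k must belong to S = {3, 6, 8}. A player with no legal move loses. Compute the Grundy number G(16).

n :  0  1  2  3  4  5  6  7  8  9 10 11 12 13 14 15 16
G :  0  0  0  1  1  1  2  2  2  3  3  0  0  0  1  1  1

1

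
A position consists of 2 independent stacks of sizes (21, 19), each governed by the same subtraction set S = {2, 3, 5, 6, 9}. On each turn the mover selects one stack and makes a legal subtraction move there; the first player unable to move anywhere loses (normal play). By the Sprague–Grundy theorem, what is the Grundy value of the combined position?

1

All stacks use S = {2, 3, 5, 6, 9}:
G(0) = 0
G(1) = mex{} = 0
G(2) = mex{0} = 1
G(3) = mex{0,0} = 1
G(4) = mex{1,0} = 2
G(5) = mex{1,1,0} = 2
G(6) = mex{2,1,0,0} = 3
G(7) = mex{2,2,1,0} = 3
G(8) = mex{3,2,1,1} = 0
G(9) = mex{3,3,2,1,0} = 4
G(10) = mex{0,3,2,2,0} = 1
G(11) = mex{4,0,3,2,1} = 5
G(12) = mex{1,4,3,3,1} = 0
G(13) = mex{5,1,0,3,2} = 4
G(14) = mex{0,5,4,0,2} = 1
G(15) = mex{4,0,1,4,3} = 2
G(16) = mex{1,4,5,1,3} = 0
G(17) = mex{2,1,0,5,0} = 3
G(18) = mex{0,2,4,0,4} = 1
G(19) = mex{3,0,1,4,1} = 2
G(20) = mex{1,3,2,1,5} = 0
G(21) = mex{2,1,0,2,0} = 3
Stack A: G(21) = 3.
Stack B: G(19) = 2.
Combined Grundy value = 3 ⊕ 2 = 1.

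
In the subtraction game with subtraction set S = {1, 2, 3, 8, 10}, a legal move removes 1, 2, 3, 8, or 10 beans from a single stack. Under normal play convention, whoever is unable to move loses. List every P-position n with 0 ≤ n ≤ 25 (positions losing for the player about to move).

0, 4, 9, 13, 18, 22

G(0) = 0
G(1) = mex{0} = 1
G(2) = mex{1,0} = 2
G(3) = mex{2,1,0} = 3
G(4) = mex{3,2,1} = 0
G(5) = mex{0,3,2} = 1
G(6) = mex{1,0,3} = 2
G(7) = mex{2,1,0} = 3
G(8) = mex{3,2,1,0} = 4
G(9) = mex{4,3,2,1} = 0
G(10) = mex{0,4,3,2,0} = 1
G(11) = mex{1,0,4,3,1} = 2
G(12) = mex{2,1,0,0,2} = 3
G(13) = mex{3,2,1,1,3} = 0
G(14) = mex{0,3,2,2,0} = 1
G(15) = mex{1,0,3,3,1} = 2
G(16) = mex{2,1,0,4,2} = 3
G(17) = mex{3,2,1,0,3} = 4
G(18) = mex{4,3,2,1,4} = 0
G(19) = mex{0,4,3,2,0} = 1
G(20) = mex{1,0,4,3,1} = 2
G(21) = mex{2,1,0,0,2} = 3
G(22) = mex{3,2,1,1,3} = 0
G(23) = mex{0,3,2,2,0} = 1
G(24) = mex{1,0,3,3,1} = 2
G(25) = mex{2,1,0,4,2} = 3
P-positions are exactly the n with G(n) = 0.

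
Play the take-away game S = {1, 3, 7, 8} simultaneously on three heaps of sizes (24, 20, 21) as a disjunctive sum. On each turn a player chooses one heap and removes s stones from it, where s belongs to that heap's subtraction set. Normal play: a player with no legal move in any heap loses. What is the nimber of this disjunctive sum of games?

2

All heaps use S = {1, 3, 7, 8}:
n :  0  1  2  3  4  5  6  7  8  9 10 11 12 13 14 15 16 17 18 19 20 21 22 23 24
G :  0  1  0  1  0  1  0  1  2  3  2  3  2  3  2  0  1  0  1  0  1  0  1  2  3
Heap A: G(24) = 3.
Heap B: G(20) = 1.
Heap C: G(21) = 0.
Combined Grundy value = 3 ⊕ 1 ⊕ 0 = 2.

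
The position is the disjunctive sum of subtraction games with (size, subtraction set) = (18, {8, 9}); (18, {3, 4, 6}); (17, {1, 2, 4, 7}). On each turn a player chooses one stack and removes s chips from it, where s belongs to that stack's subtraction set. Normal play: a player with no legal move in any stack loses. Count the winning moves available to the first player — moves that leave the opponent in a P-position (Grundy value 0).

Stack A, S = {8, 9}:
G(0) = 0
G(1) = mex{} = 0
G(2) = mex{} = 0
G(3) = mex{} = 0
G(4) = mex{} = 0
G(5) = mex{} = 0
G(6) = mex{} = 0
G(7) = mex{} = 0
G(8) = mex{0} = 1
G(9) = mex{0,0} = 1
G(10) = mex{0,0} = 1
G(11) = mex{0,0} = 1
G(12) = mex{0,0} = 1
G(13) = mex{0,0} = 1
G(14) = mex{0,0} = 1
G(15) = mex{0,0} = 1
G(16) = mex{1,0} = 2
G(17) = mex{1,1} = 0
G(18) = mex{1,1} = 0
G_A(18) = 0.
Stack B, S = {3, 4, 6}:
n :  0  1  2  3  4  5  6  7  8  9 10 11 12 13 14 15 16 17 18
G :  0  0  0  1  1  1  2  2  2  0  0  0  1  1  1  2  2  2  0
G_B(18) = 0.
Stack C, S = {1, 2, 4, 7}:
n :  0  1  2  3  4  5  6  7  8  9 10 11 12 13 14 15 16 17
G :  0  1  2  0  1  2  0  1  2  0  1  2  0  1  2  0  1  2
G_C(17) = 2.
Combined Grundy value = 0 ⊕ 0 ⊕ 2 = 2.
A winning move leaves total XOR = 0, i.e. changes one component's Grundy value g to g ⊕ X where X is the current total.
Stack A: need g' = 0⊕2 = 2. Options: 18−8→G=1, 18−9→G=1. Hits: 0.
Stack B: need g' = 0⊕2 = 2. Options: 18−3→G=2, 18−4→G=1, 18−6→G=1. Hits: 1.
Stack C: need g' = 2⊕2 = 0. Options: 17−1→G=1, 17−2→G=0, 17−4→G=1, 17−7→G=1. Hits: 1.

2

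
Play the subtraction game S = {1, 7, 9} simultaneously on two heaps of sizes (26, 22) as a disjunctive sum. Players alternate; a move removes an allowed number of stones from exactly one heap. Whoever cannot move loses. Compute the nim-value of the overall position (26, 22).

All heaps use S = {1, 7, 9}:
n :  0  1  2  3  4  5  6  7  8  9 10 11 12 13 14 15 16 17 18 19 20 21 22 23 24 25 26
G :  0  1  0  1  0  1  0  1  0  1  0  1  0  1  0  1  0  1  0  1  0  1  0  1  0  1  0
Heap A: G(26) = 0.
Heap B: G(22) = 0.
Combined Grundy value = 0 ⊕ 0 = 0.

0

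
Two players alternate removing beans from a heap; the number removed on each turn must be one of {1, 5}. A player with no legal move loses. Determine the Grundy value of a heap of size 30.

0

G(0) = 0
G(1) = mex{0} = 1
G(2) = mex{1} = 0
G(3) = mex{0} = 1
G(4) = mex{1} = 0
G(5) = mex{0,0} = 1
G(6) = mex{1,1} = 0
G(7) = mex{0,0} = 1
G(8) = mex{1,1} = 0
G(9) = mex{0,0} = 1
G(10) = mex{1,1} = 0
G(11) = mex{0,0} = 1
G(12) = mex{1,1} = 0
G(13) = mex{0,0} = 1
G(14) = mex{1,1} = 0
G(15) = mex{0,0} = 1
G(16) = mex{1,1} = 0
G(17) = mex{0,0} = 1
G(18) = mex{1,1} = 0
G(19) = mex{0,0} = 1
G(20) = mex{1,1} = 0
G(21) = mex{0,0} = 1
G(22) = mex{1,1} = 0
G(23) = mex{0,0} = 1
G(24) = mex{1,1} = 0
G(25) = mex{0,0} = 1
G(26) = mex{1,1} = 0
G(27) = mex{0,0} = 1
G(28) = mex{1,1} = 0
G(29) = mex{0,0} = 1
G(30) = mex{1,1} = 0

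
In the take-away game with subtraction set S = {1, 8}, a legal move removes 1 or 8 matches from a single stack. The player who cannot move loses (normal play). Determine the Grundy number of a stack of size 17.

G(0) = 0
G(1) = mex{0} = 1
G(2) = mex{1} = 0
G(3) = mex{0} = 1
G(4) = mex{1} = 0
G(5) = mex{0} = 1
G(6) = mex{1} = 0
G(7) = mex{0} = 1
G(8) = mex{1,0} = 2
G(9) = mex{2,1} = 0
G(10) = mex{0,0} = 1
G(11) = mex{1,1} = 0
G(12) = mex{0,0} = 1
G(13) = mex{1,1} = 0
G(14) = mex{0,0} = 1
G(15) = mex{1,1} = 0
G(16) = mex{0,2} = 1
G(17) = mex{1,0} = 2

2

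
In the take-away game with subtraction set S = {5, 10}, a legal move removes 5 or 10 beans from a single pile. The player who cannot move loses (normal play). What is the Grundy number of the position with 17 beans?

0

n :  0  1  2  3  4  5  6  7  8  9 10 11 12 13 14 15 16 17
G :  0  0  0  0  0  1  1  1  1  1  2  2  2  2  2  0  0  0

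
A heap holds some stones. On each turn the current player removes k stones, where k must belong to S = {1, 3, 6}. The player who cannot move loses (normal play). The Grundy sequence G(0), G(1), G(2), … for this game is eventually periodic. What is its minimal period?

n :  0  1  2  3  4  5  6  7  8  9 10 11 12 13 14 15 16 17 18 19
G :  0  1  0  1  0  1  2  3  2  0  1  0  1  0  1  2  3  2  0  1
G(n+9) = G(n) holds for n = 0,…,5 (a full window of length max(S) = 6), so the sequence is purely periodic with period 9.

9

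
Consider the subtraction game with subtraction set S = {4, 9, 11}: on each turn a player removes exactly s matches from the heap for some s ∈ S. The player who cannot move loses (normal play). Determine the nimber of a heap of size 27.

G(0) = 0
G(1) = mex{} = 0
G(2) = mex{} = 0
G(3) = mex{} = 0
G(4) = mex{0} = 1
G(5) = mex{0} = 1
G(6) = mex{0} = 1
G(7) = mex{0} = 1
G(8) = mex{1} = 0
G(9) = mex{1,0} = 2
G(10) = mex{1,0} = 2
G(11) = mex{1,0,0} = 2
G(12) = mex{0,0,0} = 1
G(13) = mex{2,1,0} = 3
G(14) = mex{2,1,0} = 3
G(15) = mex{2,1,1} = 0
G(16) = mex{1,1,1} = 0
G(17) = mex{3,0,1} = 2
G(18) = mex{3,2,1} = 0
G(19) = mex{0,2,0} = 1
G(20) = mex{0,2,2} = 1
G(21) = mex{2,1,2} = 0
G(22) = mex{0,3,2} = 1
G(23) = mex{1,3,1} = 0
G(24) = mex{1,0,3} = 2
G(25) = mex{0,0,3} = 1
G(26) = mex{1,2,0} = 3
G(27) = mex{0,0,0} = 1

1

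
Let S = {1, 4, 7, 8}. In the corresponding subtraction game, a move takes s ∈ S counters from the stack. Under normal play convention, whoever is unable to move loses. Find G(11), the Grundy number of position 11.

0

n :  0  1  2  3  4  5  6  7  8  9 10 11
G :  0  1  0  1  2  0  1  2  3  2  3  0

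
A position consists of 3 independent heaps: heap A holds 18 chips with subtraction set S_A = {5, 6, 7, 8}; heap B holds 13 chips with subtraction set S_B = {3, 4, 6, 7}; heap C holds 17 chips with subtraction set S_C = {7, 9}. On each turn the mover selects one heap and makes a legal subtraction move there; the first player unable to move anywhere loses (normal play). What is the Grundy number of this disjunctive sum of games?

0

Heap A, S = {5, 6, 7, 8}:
n :  0  1  2  3  4  5  6  7  8  9 10 11 12 13 14 15 16 17 18
G :  0  0  0  0  0  1  1  1  1  1  2  2  2  0  0  0  0  0  1
G_A(18) = 1.
Heap B, S = {3, 4, 6, 7}:
G(0) = 0
G(1) = mex{} = 0
G(2) = mex{} = 0
G(3) = mex{0} = 1
G(4) = mex{0,0} = 1
G(5) = mex{0,0} = 1
G(6) = mex{1,0,0} = 2
G(7) = mex{1,1,0,0} = 2
G(8) = mex{1,1,0,0} = 2
G(9) = mex{2,1,1,0} = 3
G(10) = mex{2,2,1,1} = 0
G(11) = mex{2,2,1,1} = 0
G(12) = mex{3,2,2,1} = 0
G(13) = mex{0,3,2,2} = 1
G_B(13) = 1.
Heap C, S = {7, 9}:
G(0) = 0
G(1) = mex{} = 0
G(2) = mex{} = 0
G(3) = mex{} = 0
G(4) = mex{} = 0
G(5) = mex{} = 0
G(6) = mex{} = 0
G(7) = mex{0} = 1
G(8) = mex{0} = 1
G(9) = mex{0,0} = 1
G(10) = mex{0,0} = 1
G(11) = mex{0,0} = 1
G(12) = mex{0,0} = 1
G(13) = mex{0,0} = 1
G(14) = mex{1,0} = 2
G(15) = mex{1,0} = 2
G(16) = mex{1,1} = 0
G(17) = mex{1,1} = 0
G_C(17) = 0.
Combined Grundy value = 1 ⊕ 1 ⊕ 0 = 0.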